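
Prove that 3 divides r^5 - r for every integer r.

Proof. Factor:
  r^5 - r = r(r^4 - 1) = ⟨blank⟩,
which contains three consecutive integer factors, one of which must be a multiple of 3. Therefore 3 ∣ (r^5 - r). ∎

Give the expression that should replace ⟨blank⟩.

r^4 - 1 = (r^2 - 1)(r^2 + 1), and r^2 - 1 = (r-1)(r+1).
So r(r^4 - 1) = (r - 1)r(r + 1)(r^2 + 1).

(r - 1)r(r + 1)(r^2 + 1)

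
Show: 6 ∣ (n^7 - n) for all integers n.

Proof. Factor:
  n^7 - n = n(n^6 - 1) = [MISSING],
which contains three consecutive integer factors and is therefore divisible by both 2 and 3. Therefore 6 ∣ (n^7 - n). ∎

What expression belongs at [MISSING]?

(n - 1)n(n + 1)(n^4 + n^2 + 1)

n^6 - 1 = (n^2 - 1)(n^4 + n^2 + 1), and n^2 - 1 = (n-1)(n+1).
So n(n^6 - 1) = (n - 1)n(n + 1)(n^4 + n^2 + 1).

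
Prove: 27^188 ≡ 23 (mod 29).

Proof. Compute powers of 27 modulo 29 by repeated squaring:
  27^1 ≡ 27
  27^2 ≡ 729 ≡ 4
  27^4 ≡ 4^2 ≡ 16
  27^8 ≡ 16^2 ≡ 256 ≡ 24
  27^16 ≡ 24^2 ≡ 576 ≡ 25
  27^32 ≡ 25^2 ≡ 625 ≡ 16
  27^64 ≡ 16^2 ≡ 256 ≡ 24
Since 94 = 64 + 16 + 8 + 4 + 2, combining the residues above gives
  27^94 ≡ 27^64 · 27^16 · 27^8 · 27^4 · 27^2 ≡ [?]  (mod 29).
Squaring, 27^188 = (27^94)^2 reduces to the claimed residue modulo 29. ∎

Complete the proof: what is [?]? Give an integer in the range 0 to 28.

9

27^64 · 27^16 · 27^8 · 27^4 · 27^2 ≡ 24 · 25 · 24 · 16 · 4 = 921600.
921600 mod 29 = 9, so 27^94 ≡ 9 (mod 29).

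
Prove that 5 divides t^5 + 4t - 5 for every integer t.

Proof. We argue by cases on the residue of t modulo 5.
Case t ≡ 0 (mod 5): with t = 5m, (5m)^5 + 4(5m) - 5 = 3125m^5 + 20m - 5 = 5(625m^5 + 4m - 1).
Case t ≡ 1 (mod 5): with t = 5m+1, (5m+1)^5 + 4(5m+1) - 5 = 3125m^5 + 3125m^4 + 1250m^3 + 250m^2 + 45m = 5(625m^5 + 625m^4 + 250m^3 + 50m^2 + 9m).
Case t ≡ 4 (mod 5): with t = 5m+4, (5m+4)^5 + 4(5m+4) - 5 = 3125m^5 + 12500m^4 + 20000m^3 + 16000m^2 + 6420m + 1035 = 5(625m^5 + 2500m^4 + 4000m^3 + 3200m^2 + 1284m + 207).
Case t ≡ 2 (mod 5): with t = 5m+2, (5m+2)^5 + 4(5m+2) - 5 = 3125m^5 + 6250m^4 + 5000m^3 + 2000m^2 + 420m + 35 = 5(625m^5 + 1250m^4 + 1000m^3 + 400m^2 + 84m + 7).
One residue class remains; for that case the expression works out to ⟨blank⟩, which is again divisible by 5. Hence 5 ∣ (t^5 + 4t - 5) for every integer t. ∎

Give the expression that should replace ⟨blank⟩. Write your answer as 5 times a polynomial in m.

The residues treated are {0, 1, 4, 2}, so the missing case is t ≡ 3 (mod 5); write t = 5m+3.
Then (5m+3)^5 + 4(5m+3) - 5 = 3125m^5 + 9375m^4 + 11250m^3 + 6750m^2 + 2045m + 250 = 5(625m^5 + 1875m^4 + 2250m^3 + 1350m^2 + 409m + 50).

5(625m^5 + 1875m^4 + 2250m^3 + 1350m^2 + 409m + 50)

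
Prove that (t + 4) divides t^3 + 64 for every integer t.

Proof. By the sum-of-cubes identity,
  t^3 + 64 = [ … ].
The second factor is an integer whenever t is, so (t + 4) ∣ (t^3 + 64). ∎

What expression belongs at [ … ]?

a^3 + b^3 = (a + b)(a^2 - ab + b^2). With a = t, b = 4:
t^3 + 64 = (t + 4)(t^2 - 4t + 16).

(t + 4)(t^2 - 4t + 16)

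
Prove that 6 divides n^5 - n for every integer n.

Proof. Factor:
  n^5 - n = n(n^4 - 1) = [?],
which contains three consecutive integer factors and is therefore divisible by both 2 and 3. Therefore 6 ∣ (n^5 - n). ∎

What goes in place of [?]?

n^4 - 1 = (n^2 - 1)(n^2 + 1), and n^2 - 1 = (n-1)(n+1).
So n(n^4 - 1) = (n - 1)n(n + 1)(n^2 + 1).

(n - 1)n(n + 1)(n^2 + 1)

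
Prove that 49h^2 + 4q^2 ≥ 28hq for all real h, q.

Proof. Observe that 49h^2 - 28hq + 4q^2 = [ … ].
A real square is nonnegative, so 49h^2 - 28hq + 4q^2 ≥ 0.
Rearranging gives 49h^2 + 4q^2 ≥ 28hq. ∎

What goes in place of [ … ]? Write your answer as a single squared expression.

The leading and trailing coefficients are 7^2 and 2^2, and 28 = 2·7·2, so the trinomial is (7h - 2q)^2.
Hence 49h^2 - 28hq + 4q^2 ≥ 0.

(7h - 2q)^2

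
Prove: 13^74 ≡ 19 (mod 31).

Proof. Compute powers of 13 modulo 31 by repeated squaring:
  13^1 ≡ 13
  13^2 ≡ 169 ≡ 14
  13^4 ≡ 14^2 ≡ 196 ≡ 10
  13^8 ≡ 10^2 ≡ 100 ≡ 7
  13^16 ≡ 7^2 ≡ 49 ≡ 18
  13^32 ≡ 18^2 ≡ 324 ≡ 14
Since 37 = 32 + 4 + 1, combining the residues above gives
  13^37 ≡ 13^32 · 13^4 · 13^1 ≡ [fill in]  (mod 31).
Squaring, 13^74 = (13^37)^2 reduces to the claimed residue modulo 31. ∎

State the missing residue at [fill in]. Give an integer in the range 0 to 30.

22

Multiply the listed residues: 14 · 10 · 13 = 140 → 1820.
Reducing modulo 31: 1820 = 58·31 + 22, so 13^37 ≡ 22.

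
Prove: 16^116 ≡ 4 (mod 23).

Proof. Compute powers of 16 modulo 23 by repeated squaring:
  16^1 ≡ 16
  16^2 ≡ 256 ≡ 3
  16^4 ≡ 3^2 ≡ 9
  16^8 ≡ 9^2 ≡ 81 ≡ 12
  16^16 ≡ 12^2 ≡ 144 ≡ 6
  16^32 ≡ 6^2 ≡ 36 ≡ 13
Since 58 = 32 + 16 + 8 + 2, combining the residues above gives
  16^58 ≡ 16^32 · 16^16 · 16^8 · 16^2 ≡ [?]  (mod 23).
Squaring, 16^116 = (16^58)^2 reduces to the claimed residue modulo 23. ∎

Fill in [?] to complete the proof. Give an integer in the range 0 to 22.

Multiply the listed residues: 13 · 6 · 12 · 3 = 78 → 936 → 2808.
Reducing modulo 23: 2808 = 122·23 + 2, so 16^58 ≡ 2.

2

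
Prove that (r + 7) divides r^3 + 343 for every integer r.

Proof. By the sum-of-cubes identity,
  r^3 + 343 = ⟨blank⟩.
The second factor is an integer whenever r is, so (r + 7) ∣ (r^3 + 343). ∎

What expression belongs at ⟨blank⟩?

Polynomial division of r^3 + 343 by r + 7 leaves remainder 0 and quotient r^2 - 7r + 49.
Hence r^3 + 343 = (r + 7)(r^2 - 7r + 49).

(r + 7)(r^2 - 7r + 49)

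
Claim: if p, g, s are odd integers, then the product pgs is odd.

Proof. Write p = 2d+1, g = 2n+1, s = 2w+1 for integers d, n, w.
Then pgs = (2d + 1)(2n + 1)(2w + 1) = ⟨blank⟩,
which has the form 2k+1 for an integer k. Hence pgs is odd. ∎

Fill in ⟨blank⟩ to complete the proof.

Expanding: (2d + 1)(2n + 1)(2w + 1) = 8dnw + 4dn + 4dw + 2d + 4nw + 2n + 2w + 1.
Every term except the constant is even, so this is 2(4dnw + 2dn + 2dw + d + 2nw + n + w) + 1,
and 4dnw + 2dn + 2dw + d + 2nw + n + w ∈ ℤ gives the required form.

2(4dnw + 2dn + 2dw + d + 2nw + n + w) + 1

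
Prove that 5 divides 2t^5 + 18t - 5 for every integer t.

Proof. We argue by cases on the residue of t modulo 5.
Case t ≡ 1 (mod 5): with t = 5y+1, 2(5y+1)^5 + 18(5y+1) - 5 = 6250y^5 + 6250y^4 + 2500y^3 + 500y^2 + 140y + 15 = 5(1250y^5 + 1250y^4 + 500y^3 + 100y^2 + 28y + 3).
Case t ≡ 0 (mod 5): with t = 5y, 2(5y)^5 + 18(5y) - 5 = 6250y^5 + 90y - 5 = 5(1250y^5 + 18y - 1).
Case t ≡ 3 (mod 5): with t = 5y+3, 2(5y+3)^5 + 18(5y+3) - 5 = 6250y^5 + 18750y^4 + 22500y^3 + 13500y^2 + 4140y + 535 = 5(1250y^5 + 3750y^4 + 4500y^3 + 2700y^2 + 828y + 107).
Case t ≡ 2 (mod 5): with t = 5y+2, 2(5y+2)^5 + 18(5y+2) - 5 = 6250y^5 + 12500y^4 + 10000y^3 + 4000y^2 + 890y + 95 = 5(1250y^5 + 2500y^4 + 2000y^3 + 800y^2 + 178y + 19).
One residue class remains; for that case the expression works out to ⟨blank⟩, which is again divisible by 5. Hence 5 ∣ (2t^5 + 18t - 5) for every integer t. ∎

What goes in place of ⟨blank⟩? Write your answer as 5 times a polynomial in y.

5(1250y^5 + 5000y^4 + 8000y^3 + 6400y^2 + 2578y + 423)

The residues treated are {1, 0, 3, 2}, so the missing case is t ≡ 4 (mod 5); write t = 5y+4.
Then 2(5y+4)^5 + 18(5y+4) - 5 = 6250y^5 + 25000y^4 + 40000y^3 + 32000y^2 + 12890y + 2115 = 5(1250y^5 + 5000y^4 + 8000y^3 + 6400y^2 + 2578y + 423).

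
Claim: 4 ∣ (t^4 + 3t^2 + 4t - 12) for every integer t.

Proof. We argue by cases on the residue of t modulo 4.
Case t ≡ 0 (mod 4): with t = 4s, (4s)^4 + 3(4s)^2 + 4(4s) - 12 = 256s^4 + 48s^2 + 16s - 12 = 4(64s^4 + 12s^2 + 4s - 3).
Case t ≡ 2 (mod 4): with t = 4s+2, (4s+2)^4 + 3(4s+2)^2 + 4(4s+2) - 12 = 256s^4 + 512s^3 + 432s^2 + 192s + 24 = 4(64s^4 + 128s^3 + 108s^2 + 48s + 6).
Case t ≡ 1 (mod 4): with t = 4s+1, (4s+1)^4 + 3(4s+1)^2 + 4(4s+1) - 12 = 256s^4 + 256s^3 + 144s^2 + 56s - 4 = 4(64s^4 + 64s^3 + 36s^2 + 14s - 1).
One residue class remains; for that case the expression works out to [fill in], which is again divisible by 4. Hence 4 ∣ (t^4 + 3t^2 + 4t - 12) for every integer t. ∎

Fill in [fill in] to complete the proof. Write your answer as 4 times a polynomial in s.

4(64s^4 + 192s^3 + 228s^2 + 130s + 27)

The residues treated are {0, 2, 1}, so the missing case is t ≡ 3 (mod 4); write t = 4s+3.
Then (4s+3)^4 + 3(4s+3)^2 + 4(4s+3) - 12 = 256s^4 + 768s^3 + 912s^2 + 520s + 108 = 4(64s^4 + 192s^3 + 228s^2 + 130s + 27).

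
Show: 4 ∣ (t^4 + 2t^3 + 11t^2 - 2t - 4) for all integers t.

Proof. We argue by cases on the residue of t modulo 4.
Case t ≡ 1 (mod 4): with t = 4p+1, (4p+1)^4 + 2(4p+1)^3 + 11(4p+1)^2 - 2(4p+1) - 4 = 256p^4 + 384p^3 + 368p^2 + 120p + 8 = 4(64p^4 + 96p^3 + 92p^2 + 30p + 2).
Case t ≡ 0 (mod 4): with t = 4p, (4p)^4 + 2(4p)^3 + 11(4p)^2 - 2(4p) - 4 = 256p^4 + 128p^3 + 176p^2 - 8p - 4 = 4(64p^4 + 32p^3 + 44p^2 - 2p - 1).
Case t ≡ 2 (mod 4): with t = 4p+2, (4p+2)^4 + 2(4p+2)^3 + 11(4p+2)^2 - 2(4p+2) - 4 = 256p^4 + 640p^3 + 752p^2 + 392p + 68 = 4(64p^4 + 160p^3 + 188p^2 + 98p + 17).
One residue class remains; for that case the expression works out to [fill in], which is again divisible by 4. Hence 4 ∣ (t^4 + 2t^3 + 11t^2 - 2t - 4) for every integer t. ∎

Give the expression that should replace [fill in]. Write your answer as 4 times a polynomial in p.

4(64p^4 + 224p^3 + 332p^2 + 226p + 56)

Only t ≡ 3 (mod 4) is unaccounted for. Put t = 4p+3:
(4p+3)^4 + 2(4p+3)^3 + 11(4p+3)^2 - 2(4p+3) - 4 expands to 256p^4 + 896p^3 + 1328p^2 + 904p + 224,
and factoring out 4 leaves 4(64p^4 + 224p^3 + 332p^2 + 226p + 56).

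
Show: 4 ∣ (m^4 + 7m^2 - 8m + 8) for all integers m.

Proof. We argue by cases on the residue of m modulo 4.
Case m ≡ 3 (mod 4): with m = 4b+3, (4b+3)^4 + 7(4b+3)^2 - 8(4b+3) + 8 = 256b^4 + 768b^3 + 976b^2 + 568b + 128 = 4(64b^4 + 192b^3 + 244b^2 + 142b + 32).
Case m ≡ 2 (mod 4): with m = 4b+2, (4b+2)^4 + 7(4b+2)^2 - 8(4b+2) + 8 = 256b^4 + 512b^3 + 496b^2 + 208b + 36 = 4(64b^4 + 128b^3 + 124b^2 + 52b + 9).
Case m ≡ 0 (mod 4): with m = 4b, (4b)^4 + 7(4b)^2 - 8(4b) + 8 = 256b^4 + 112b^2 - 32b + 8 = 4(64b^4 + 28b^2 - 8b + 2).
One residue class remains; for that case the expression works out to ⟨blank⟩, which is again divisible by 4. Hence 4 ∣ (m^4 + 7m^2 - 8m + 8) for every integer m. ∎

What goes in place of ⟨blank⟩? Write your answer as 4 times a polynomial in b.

4(64b^4 + 64b^3 + 52b^2 + 10b + 2)

Only m ≡ 1 (mod 4) is unaccounted for. Put m = 4b+1:
(4b+1)^4 + 7(4b+1)^2 - 8(4b+1) + 8 expands to 256b^4 + 256b^3 + 208b^2 + 40b + 8,
and factoring out 4 leaves 4(64b^4 + 64b^3 + 52b^2 + 10b + 2).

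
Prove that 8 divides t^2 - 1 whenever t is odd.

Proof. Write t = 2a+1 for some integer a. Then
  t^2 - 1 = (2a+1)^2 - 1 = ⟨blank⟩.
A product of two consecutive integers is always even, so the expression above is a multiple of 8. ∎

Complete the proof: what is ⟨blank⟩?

(2a+1)^2 - 1 = 4a^2 + 4a + 1 - 1 = 4a^2 + 4a = 4a(a+1).
Since a and a+1 are consecutive, a(a+1) is even, and 4·(even) is a multiple of 8.

4a(a + 1)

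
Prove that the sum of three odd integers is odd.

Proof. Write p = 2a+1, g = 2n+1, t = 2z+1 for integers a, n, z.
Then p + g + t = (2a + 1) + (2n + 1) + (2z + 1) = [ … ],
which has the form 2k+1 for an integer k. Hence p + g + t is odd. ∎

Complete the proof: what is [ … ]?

2(a + n + z + 1) + 1

Expanding: (2a + 1) + (2n + 1) + (2z + 1) = 2a + 2n + 2z + 3.
Every term except the constant is even, so this is 2(a + n + z + 1) + 1,
and a + n + z + 1 ∈ ℤ gives the required form.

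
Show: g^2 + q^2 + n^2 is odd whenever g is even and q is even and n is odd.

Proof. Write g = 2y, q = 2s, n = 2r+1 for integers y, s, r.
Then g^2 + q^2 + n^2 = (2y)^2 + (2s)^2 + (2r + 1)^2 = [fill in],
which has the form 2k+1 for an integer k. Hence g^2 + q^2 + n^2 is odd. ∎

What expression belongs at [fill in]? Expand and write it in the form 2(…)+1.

Expanding: (2y)^2 + (2s)^2 + (2r + 1)^2 = 4r^2 + 4r + 4s^2 + 4y^2 + 1.
Every term except the constant is even, so this is 2(2r^2 + 2r + 2s^2 + 2y^2) + 1,
and 2r^2 + 2r + 2s^2 + 2y^2 ∈ ℤ gives the required form.

2(2r^2 + 2r + 2s^2 + 2y^2) + 1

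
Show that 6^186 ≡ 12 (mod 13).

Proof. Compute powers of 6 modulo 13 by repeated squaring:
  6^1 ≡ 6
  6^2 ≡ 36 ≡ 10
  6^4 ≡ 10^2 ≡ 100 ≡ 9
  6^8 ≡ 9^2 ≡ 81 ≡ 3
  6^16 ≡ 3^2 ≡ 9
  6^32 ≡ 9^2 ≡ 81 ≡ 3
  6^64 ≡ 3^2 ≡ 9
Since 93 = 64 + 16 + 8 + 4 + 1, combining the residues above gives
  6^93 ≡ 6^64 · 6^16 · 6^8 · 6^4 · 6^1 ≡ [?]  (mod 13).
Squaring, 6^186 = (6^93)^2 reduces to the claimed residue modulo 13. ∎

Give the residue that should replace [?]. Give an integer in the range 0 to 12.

5

6^64 · 6^16 · 6^8 · 6^4 · 6^1 ≡ 9 · 9 · 3 · 9 · 6 = 13122.
13122 mod 13 = 5, so 6^93 ≡ 5 (mod 13).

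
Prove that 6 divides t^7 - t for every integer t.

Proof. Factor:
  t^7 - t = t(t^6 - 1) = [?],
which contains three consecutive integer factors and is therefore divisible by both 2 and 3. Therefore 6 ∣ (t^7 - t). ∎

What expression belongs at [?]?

t^6 - 1 = (t^2 - 1)(t^4 + t^2 + 1), and t^2 - 1 = (t-1)(t+1).
So t(t^6 - 1) = (t - 1)t(t + 1)(t^4 + t^2 + 1).

(t - 1)t(t + 1)(t^4 + t^2 + 1)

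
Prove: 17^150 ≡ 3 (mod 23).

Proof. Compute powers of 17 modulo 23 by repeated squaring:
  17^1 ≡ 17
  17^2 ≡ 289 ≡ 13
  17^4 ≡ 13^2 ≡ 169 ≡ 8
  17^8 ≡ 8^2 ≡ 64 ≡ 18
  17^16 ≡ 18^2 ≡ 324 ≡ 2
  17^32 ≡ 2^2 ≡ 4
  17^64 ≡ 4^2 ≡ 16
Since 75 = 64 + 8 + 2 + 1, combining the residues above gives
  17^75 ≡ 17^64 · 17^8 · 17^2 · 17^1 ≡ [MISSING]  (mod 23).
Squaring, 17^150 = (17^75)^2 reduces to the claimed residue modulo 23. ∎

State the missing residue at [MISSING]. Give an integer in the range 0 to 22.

7

17^64 · 17^8 · 17^2 · 17^1 ≡ 16 · 18 · 13 · 17 = 63648.
63648 mod 23 = 7, so 17^75 ≡ 7 (mod 23).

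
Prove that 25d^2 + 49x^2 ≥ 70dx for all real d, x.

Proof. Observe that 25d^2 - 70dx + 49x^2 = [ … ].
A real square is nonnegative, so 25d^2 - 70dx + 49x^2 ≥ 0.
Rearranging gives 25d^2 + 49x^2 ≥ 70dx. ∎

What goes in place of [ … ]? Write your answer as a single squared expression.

The leading and trailing coefficients are 5^2 and 7^2, and 70 = 2·5·7, so the trinomial is (5d - 7x)^2.
Hence 25d^2 - 70dx + 49x^2 ≥ 0.

(5d - 7x)^2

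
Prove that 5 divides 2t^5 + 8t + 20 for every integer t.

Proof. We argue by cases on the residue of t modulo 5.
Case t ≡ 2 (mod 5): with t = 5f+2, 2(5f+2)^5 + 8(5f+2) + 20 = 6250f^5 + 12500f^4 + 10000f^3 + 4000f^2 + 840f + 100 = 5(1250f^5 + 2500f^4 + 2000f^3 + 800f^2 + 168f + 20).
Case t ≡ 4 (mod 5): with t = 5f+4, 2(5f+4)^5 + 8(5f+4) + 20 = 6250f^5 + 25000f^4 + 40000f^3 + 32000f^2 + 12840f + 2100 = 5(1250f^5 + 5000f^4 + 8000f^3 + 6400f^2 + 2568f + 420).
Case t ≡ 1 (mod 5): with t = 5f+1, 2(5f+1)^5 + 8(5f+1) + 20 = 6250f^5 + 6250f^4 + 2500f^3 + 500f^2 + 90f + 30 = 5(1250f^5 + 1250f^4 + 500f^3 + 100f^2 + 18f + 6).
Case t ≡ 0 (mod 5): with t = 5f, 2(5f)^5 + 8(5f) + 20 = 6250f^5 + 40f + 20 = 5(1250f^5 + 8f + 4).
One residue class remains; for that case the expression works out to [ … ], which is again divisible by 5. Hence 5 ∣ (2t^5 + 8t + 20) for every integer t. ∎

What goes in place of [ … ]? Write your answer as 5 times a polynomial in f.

The residues treated are {2, 4, 1, 0}, so the missing case is t ≡ 3 (mod 5); write t = 5f+3.
Then 2(5f+3)^5 + 8(5f+3) + 20 = 6250f^5 + 18750f^4 + 22500f^3 + 13500f^2 + 4090f + 530 = 5(1250f^5 + 3750f^4 + 4500f^3 + 2700f^2 + 818f + 106).

5(1250f^5 + 3750f^4 + 4500f^3 + 2700f^2 + 818f + 106)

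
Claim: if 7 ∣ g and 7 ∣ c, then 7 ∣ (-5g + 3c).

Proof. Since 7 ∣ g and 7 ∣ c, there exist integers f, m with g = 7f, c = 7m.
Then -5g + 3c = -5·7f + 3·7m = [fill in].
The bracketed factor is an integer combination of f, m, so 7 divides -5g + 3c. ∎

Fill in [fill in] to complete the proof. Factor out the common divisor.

Each term has a factor of 7: -5·7f + 3·7m = 7·(-5f + 3m).
Since -5f + 3m is an integer, 7 ∣ (-5g + 3c).

7(-5f + 3m)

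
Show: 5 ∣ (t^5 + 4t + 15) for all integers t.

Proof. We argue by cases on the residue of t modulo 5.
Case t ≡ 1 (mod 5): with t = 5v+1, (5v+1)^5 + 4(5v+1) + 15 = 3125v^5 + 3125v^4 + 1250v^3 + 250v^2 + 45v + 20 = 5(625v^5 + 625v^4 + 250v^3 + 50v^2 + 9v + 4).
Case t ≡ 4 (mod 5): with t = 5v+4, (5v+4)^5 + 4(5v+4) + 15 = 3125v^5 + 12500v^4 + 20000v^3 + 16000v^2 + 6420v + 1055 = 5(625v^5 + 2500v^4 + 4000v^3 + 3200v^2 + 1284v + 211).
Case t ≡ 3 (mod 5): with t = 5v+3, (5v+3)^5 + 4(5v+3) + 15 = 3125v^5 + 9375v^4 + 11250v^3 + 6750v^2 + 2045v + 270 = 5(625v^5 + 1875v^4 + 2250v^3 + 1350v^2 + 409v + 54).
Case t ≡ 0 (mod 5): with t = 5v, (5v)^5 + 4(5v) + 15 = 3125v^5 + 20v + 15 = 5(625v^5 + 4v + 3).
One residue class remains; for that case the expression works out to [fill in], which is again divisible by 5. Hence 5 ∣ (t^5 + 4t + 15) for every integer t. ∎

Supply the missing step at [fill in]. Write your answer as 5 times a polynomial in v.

5(625v^5 + 1250v^4 + 1000v^3 + 400v^2 + 84v + 11)

The residues treated are {1, 4, 3, 0}, so the missing case is t ≡ 2 (mod 5); write t = 5v+2.
Then (5v+2)^5 + 4(5v+2) + 15 = 3125v^5 + 6250v^4 + 5000v^3 + 2000v^2 + 420v + 55 = 5(625v^5 + 1250v^4 + 1000v^3 + 400v^2 + 84v + 11).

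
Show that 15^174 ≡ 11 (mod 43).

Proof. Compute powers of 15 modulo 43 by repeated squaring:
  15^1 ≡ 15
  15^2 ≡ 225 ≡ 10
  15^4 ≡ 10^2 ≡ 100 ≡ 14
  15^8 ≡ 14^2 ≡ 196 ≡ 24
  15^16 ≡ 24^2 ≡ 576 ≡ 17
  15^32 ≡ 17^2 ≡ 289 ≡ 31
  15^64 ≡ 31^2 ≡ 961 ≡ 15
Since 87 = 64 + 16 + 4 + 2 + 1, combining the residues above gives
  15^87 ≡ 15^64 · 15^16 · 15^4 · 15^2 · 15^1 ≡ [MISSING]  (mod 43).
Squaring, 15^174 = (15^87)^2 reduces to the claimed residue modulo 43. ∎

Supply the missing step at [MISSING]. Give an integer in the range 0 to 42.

Multiply the listed residues: 15 · 17 · 14 · 10 · 15 = 255 → 3570 → 35700 → 535500.
Reducing modulo 43: 535500 = 12453·43 + 21, so 15^87 ≡ 21.

21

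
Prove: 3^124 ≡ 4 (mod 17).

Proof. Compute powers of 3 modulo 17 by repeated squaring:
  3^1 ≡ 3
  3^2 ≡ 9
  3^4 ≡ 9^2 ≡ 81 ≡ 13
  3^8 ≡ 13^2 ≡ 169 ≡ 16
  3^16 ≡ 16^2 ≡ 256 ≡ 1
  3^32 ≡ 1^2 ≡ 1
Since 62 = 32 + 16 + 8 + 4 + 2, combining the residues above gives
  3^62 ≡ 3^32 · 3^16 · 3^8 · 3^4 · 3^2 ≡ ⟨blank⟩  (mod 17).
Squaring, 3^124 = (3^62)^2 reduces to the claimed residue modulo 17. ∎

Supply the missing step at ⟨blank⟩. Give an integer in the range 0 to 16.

Multiply the listed residues: 1 · 1 · 16 · 13 · 9 = 1 → 16 → 208 → 1872.
Reducing modulo 17: 1872 = 110·17 + 2, so 3^62 ≡ 2.

2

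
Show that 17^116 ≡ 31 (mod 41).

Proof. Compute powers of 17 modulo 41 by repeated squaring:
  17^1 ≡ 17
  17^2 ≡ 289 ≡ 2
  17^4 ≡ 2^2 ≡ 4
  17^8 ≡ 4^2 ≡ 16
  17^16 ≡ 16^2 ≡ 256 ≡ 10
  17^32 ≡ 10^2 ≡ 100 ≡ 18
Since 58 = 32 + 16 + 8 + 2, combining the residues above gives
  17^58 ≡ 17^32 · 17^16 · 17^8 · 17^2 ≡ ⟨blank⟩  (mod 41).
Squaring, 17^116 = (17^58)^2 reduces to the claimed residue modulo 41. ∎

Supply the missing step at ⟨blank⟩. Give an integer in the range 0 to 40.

Multiply the listed residues: 18 · 10 · 16 · 2 = 180 → 2880 → 5760.
Reducing modulo 41: 5760 = 140·41 + 20, so 17^58 ≡ 20.

20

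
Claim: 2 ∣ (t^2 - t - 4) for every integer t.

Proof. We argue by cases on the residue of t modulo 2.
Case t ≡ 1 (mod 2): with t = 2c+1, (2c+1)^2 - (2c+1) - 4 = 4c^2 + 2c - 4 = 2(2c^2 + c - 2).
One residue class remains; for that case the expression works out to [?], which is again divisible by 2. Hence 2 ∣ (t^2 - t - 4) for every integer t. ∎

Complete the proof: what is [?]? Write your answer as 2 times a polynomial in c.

Only t ≡ 0 (mod 2) is unaccounted for. Put t = 2c:
(2c)^2 - (2c) - 4 expands to 4c^2 - 2c - 4,
and factoring out 2 leaves 2(2c^2 - c - 2).

2(2c^2 - c - 2)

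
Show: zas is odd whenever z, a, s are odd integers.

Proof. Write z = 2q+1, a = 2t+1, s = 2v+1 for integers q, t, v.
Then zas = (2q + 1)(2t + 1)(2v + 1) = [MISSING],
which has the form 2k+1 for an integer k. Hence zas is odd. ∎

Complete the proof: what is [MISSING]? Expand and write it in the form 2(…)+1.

(2q + 1)(2t + 1)(2v + 1) = 8qtv + 4qt + 4qv + 2q + 4tv + 2t + 2v + 1
= 2(4qtv + 2qt + 2qv + q + 2tv + t + v) + 1.
Since 4qtv + 2qt + 2qv + q + 2tv + t + v is an integer, the product is of the form 2k+1 for an integer k.

2(4qtv + 2qt + 2qv + q + 2tv + t + v) + 1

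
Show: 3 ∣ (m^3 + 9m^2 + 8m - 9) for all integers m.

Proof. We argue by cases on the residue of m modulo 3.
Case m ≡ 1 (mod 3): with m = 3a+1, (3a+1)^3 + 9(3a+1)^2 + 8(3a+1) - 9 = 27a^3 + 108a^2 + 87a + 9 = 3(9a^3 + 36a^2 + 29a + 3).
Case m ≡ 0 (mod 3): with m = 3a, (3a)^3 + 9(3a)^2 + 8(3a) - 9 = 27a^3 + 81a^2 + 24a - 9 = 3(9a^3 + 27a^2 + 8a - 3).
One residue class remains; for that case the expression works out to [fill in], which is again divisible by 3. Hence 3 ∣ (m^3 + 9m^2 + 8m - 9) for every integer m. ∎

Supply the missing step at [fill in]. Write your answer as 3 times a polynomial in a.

3(9a^3 + 45a^2 + 56a + 17)

Only m ≡ 2 (mod 3) is unaccounted for. Put m = 3a+2:
(3a+2)^3 + 9(3a+2)^2 + 8(3a+2) - 9 expands to 27a^3 + 135a^2 + 168a + 51,
and factoring out 3 leaves 3(9a^3 + 45a^2 + 56a + 17).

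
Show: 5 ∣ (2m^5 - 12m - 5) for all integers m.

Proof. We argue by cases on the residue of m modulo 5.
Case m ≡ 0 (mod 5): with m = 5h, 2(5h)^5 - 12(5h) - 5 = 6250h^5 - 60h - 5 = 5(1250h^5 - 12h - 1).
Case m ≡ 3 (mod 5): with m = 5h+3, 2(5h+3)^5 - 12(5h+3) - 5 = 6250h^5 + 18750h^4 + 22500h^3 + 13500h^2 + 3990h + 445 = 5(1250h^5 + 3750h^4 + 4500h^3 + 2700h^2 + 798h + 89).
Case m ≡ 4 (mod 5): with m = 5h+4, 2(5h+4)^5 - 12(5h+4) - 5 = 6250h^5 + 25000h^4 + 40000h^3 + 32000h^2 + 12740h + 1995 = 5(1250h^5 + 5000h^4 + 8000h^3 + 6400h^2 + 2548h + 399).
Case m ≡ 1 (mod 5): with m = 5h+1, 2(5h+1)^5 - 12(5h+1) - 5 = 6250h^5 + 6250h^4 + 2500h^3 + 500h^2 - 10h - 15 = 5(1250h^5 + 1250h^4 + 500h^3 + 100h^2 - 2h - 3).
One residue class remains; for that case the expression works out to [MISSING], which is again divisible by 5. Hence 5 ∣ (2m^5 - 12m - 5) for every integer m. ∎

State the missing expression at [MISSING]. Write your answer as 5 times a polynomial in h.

5(1250h^5 + 2500h^4 + 2000h^3 + 800h^2 + 148h + 7)

The residues treated are {0, 3, 4, 1}, so the missing case is m ≡ 2 (mod 5); write m = 5h+2.
Then 2(5h+2)^5 - 12(5h+2) - 5 = 6250h^5 + 12500h^4 + 10000h^3 + 4000h^2 + 740h + 35 = 5(1250h^5 + 2500h^4 + 2000h^3 + 800h^2 + 148h + 7).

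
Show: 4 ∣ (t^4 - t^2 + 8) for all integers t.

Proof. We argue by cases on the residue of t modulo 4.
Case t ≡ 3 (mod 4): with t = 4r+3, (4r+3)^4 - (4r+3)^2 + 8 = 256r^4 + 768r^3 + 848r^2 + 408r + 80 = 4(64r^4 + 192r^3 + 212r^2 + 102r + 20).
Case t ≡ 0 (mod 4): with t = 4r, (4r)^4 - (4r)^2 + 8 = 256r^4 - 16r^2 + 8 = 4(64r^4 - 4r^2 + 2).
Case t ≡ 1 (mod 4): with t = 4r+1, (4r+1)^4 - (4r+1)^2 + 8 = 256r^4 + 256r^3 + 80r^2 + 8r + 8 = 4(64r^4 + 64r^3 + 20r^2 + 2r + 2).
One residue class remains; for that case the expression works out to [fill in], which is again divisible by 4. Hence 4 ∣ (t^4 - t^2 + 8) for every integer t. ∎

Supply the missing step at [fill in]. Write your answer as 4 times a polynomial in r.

Only t ≡ 2 (mod 4) is unaccounted for. Put t = 4r+2:
(4r+2)^4 - (4r+2)^2 + 8 expands to 256r^4 + 512r^3 + 368r^2 + 112r + 20,
and factoring out 4 leaves 4(64r^4 + 128r^3 + 92r^2 + 28r + 5).

4(64r^4 + 128r^3 + 92r^2 + 28r + 5)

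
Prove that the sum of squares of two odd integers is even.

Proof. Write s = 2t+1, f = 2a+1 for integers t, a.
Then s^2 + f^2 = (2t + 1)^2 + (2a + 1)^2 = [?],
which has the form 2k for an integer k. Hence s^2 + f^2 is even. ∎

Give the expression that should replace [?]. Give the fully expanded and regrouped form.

2(2a^2 + 2a + 2t^2 + 2t + 1)

Expanding: (2t + 1)^2 + (2a + 1)^2 = 4a^2 + 4a + 4t^2 + 4t + 2.
Every term is even; pulling out the factor of 2 gives 2(2a^2 + 2a + 2t^2 + 2t + 1).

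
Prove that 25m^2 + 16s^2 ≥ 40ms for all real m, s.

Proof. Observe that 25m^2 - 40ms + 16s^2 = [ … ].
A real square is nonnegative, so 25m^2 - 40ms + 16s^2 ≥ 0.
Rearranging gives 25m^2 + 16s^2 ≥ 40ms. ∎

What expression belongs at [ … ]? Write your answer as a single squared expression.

(5m - 4s)^2

The leading and trailing coefficients are 5^2 and 4^2, and 40 = 2·5·4, so the trinomial is (5m - 4s)^2.
Hence 25m^2 - 40ms + 16s^2 ≥ 0.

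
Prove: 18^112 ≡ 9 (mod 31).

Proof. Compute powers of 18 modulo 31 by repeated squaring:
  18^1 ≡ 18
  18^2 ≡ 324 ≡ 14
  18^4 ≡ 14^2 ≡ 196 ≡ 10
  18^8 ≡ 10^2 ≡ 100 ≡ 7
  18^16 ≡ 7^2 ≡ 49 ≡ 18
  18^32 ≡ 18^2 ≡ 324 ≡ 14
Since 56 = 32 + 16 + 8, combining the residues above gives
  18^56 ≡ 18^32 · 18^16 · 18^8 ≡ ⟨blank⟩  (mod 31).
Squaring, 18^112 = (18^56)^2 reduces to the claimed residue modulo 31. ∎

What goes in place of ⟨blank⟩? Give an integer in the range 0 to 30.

18^32 · 18^16 · 18^8 ≡ 14 · 18 · 7 = 1764.
1764 mod 31 = 28, so 18^56 ≡ 28 (mod 31).

28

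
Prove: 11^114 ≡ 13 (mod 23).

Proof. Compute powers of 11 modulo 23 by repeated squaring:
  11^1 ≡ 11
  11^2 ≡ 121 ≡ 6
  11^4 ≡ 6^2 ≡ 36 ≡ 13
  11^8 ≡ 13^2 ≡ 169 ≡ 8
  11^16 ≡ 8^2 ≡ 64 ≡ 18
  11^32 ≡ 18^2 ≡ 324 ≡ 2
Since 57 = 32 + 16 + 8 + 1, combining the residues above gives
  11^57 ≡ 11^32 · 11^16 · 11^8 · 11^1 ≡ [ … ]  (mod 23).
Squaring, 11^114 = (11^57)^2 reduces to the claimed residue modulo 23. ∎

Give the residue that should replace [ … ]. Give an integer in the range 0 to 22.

17

11^32 · 11^16 · 11^8 · 11^1 ≡ 2 · 18 · 8 · 11 = 3168.
3168 mod 23 = 17, so 11^57 ≡ 17 (mod 23).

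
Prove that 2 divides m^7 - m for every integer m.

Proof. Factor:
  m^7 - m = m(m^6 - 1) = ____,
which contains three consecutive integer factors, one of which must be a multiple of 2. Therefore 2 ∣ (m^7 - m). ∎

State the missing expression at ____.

m^6 - 1 = (m^2 - 1)(m^4 + m^2 + 1), and m^2 - 1 = (m-1)(m+1).
So m(m^6 - 1) = (m - 1)m(m + 1)(m^4 + m^2 + 1).

(m - 1)m(m + 1)(m^4 + m^2 + 1)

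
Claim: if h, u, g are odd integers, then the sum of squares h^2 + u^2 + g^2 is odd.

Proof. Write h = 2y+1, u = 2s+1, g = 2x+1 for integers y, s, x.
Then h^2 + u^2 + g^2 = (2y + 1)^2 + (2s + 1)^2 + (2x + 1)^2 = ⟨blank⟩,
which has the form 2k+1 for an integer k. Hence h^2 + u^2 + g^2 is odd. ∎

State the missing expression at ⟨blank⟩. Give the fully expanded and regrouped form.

(2y + 1)^2 + (2s + 1)^2 + (2x + 1)^2 = 4s^2 + 4s + 4x^2 + 4x + 4y^2 + 4y + 3
= 2(2s^2 + 2s + 2x^2 + 2x + 2y^2 + 2y + 1) + 1.
Since 2s^2 + 2s + 2x^2 + 2x + 2y^2 + 2y + 1 is an integer, the sum of squares is of the form 2k+1 for an integer k.

2(2s^2 + 2s + 2x^2 + 2x + 2y^2 + 2y + 1) + 1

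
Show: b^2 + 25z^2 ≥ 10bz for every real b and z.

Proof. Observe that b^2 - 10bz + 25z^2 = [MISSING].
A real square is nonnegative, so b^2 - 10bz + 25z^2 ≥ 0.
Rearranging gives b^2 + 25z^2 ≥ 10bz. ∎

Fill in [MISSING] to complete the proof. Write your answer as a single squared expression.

b^2 - 10bz + 25z^2 is a perfect-square trinomial: the outer terms are (b)^2 and (5z)^2, and the cross term is -2·b·5z.
So b^2 - 10bz + 25z^2 = (b - 5z)^2 ≥ 0.

(b - 5z)^2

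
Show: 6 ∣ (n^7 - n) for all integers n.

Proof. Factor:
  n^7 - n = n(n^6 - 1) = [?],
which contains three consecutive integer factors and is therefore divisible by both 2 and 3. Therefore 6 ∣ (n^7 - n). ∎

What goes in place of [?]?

(n - 1)n(n + 1)(n^4 + n^2 + 1)

n^6 - 1 = (n^2 - 1)(n^4 + n^2 + 1), and n^2 - 1 = (n-1)(n+1).
So n(n^6 - 1) = (n - 1)n(n + 1)(n^4 + n^2 + 1).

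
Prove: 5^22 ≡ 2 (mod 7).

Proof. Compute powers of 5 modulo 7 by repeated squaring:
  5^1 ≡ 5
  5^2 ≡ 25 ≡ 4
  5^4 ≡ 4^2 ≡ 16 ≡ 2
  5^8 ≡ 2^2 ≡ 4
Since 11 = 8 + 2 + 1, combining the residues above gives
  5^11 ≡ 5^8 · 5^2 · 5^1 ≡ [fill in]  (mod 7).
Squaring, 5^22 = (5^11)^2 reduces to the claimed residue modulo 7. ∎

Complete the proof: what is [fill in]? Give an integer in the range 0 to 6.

3

5^8 · 5^2 · 5^1 ≡ 4 · 4 · 5 = 80.
80 mod 7 = 3, so 5^11 ≡ 3 (mod 7).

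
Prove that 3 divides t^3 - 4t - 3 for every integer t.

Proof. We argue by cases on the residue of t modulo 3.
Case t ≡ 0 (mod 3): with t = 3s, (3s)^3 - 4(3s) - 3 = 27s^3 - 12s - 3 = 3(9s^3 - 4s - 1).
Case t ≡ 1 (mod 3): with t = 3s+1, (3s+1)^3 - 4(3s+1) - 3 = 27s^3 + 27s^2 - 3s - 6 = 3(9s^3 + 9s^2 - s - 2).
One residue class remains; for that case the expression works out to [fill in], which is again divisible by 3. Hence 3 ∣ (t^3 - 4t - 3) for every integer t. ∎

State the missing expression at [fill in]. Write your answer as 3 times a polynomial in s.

3(9s^3 + 18s^2 + 8s - 1)

Only t ≡ 2 (mod 3) is unaccounted for. Put t = 3s+2:
(3s+2)^3 - 4(3s+2) - 3 expands to 27s^3 + 54s^2 + 24s - 3,
and factoring out 3 leaves 3(9s^3 + 18s^2 + 8s - 1).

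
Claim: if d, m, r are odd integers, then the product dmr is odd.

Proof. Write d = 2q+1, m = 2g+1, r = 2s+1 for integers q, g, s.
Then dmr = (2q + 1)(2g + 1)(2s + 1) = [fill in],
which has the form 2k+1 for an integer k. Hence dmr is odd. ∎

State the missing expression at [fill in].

Expanding: (2q + 1)(2g + 1)(2s + 1) = 8gqs + 4gq + 4gs + 2g + 4qs + 2q + 2s + 1.
Every term except the constant is even, so this is 2(4gqs + 2gq + 2gs + g + 2qs + q + s) + 1,
and 4gqs + 2gq + 2gs + g + 2qs + q + s ∈ ℤ gives the required form.

2(4gqs + 2gq + 2gs + g + 2qs + q + s) + 1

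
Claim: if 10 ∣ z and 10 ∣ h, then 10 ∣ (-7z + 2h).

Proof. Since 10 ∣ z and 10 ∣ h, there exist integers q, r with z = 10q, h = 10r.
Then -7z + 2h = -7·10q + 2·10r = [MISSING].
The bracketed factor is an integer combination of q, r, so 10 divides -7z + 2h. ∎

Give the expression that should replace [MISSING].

10(-7q + 2r)

Each term has a factor of 10: -7·10q + 2·10r = 10·(-7q + 2r).
Since -7q + 2r is an integer, 10 ∣ (-7z + 2h).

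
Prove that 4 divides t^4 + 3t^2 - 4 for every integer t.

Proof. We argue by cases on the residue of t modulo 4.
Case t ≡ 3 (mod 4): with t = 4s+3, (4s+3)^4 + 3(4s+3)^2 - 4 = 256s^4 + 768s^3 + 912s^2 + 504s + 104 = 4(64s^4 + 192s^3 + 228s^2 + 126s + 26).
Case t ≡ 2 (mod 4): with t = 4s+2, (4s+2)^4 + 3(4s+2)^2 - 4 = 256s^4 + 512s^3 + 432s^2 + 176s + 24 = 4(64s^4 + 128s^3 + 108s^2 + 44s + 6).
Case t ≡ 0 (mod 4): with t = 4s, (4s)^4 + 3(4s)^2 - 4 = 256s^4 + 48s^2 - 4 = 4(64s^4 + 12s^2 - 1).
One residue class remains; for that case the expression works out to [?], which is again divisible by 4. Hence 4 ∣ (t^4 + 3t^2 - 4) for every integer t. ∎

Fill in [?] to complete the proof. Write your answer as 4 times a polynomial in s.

4(64s^4 + 64s^3 + 36s^2 + 10s)

The residues treated are {3, 2, 0}, so the missing case is t ≡ 1 (mod 4); write t = 4s+1.
Then (4s+1)^4 + 3(4s+1)^2 - 4 = 256s^4 + 256s^3 + 144s^2 + 40s = 4(64s^4 + 64s^3 + 36s^2 + 10s).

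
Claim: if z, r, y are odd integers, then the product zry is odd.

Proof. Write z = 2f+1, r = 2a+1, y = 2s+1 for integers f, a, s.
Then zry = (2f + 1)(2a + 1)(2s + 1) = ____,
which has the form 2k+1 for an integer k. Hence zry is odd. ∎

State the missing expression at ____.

2(4afs + 2af + 2as + a + 2fs + f + s) + 1

(2f + 1)(2a + 1)(2s + 1) = 8afs + 4af + 4as + 2a + 4fs + 2f + 2s + 1
= 2(4afs + 2af + 2as + a + 2fs + f + s) + 1.
Since 4afs + 2af + 2as + a + 2fs + f + s is an integer, the product is of the form 2k+1 for an integer k.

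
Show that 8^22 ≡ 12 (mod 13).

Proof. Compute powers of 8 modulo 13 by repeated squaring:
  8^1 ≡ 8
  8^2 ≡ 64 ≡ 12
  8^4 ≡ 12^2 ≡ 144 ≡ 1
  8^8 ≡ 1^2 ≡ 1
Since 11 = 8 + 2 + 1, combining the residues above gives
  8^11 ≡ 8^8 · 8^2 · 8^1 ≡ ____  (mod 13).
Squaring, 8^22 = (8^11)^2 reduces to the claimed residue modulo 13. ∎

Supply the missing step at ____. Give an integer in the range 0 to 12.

5

8^8 · 8^2 · 8^1 ≡ 1 · 12 · 8 = 96.
96 mod 13 = 5, so 8^11 ≡ 5 (mod 13).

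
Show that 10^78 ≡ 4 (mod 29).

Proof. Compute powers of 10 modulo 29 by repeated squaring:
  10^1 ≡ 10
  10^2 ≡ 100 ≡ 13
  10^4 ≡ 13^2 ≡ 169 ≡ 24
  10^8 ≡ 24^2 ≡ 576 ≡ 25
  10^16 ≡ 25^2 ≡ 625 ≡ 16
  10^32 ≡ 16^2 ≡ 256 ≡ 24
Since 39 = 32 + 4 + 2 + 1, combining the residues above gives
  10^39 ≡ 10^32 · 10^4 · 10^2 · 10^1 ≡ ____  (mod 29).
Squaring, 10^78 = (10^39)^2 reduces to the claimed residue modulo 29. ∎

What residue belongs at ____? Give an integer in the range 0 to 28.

2

Multiply the listed residues: 24 · 24 · 13 · 10 = 576 → 7488 → 74880.
Reducing modulo 29: 74880 = 2582·29 + 2, so 10^39 ≡ 2.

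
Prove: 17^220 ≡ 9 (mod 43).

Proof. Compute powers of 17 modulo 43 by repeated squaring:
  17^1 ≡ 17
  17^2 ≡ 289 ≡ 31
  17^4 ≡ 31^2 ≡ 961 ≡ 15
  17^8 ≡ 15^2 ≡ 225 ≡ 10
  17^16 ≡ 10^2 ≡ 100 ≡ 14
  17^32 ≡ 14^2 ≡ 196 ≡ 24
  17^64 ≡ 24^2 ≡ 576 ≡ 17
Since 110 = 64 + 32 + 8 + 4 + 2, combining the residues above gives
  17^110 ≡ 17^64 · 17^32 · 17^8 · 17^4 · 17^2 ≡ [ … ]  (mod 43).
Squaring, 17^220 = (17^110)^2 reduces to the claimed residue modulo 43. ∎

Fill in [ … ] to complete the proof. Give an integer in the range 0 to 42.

40

Multiply the listed residues: 17 · 24 · 10 · 15 · 31 = 408 → 4080 → 61200 → 1897200.
Reducing modulo 43: 1897200 = 44120·43 + 40, so 17^110 ≡ 40.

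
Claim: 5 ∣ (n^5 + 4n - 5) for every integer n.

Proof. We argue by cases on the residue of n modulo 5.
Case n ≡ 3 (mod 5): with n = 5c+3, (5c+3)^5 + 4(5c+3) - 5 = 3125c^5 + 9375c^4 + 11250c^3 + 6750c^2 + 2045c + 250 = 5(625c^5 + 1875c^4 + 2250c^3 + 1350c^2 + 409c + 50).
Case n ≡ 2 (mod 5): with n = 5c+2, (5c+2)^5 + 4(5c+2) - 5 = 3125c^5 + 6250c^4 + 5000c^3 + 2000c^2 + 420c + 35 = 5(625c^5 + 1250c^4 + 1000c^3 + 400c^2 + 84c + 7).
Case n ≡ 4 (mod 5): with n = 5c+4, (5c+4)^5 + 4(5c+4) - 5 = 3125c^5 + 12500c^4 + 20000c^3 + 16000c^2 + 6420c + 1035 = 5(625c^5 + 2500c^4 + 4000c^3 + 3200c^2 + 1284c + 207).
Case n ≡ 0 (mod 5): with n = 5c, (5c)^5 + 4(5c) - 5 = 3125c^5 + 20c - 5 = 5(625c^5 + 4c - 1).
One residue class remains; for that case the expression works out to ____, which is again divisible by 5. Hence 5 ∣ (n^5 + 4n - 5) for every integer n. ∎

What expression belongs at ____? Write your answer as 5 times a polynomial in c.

Only n ≡ 1 (mod 5) is unaccounted for. Put n = 5c+1:
(5c+1)^5 + 4(5c+1) - 5 expands to 3125c^5 + 3125c^4 + 1250c^3 + 250c^2 + 45c,
and factoring out 5 leaves 5(625c^5 + 625c^4 + 250c^3 + 50c^2 + 9c).

5(625c^5 + 625c^4 + 250c^3 + 50c^2 + 9c)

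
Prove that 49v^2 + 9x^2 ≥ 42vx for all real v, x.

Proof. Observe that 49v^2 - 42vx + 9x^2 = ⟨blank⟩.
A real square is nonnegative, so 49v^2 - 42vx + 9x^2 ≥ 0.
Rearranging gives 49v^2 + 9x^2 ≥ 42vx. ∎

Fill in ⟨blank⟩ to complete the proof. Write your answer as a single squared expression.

(7v - 3x)^2

The leading and trailing coefficients are 7^2 and 3^2, and 42 = 2·7·3, so the trinomial is (7v - 3x)^2.
Hence 49v^2 - 42vx + 9x^2 ≥ 0.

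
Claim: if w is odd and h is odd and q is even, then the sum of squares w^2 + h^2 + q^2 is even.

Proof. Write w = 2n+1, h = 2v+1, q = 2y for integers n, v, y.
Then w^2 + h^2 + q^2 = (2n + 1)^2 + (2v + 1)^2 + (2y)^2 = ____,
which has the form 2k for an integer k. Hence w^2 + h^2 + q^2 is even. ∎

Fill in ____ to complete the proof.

2(2n^2 + 2n + 2v^2 + 2v + 2y^2 + 1)

(2n + 1)^2 + (2v + 1)^2 + (2y)^2 = 4n^2 + 4n + 4v^2 + 4v + 4y^2 + 2
= 2(2n^2 + 2n + 2v^2 + 2v + 2y^2 + 1).
Since 2n^2 + 2n + 2v^2 + 2v + 2y^2 + 1 is an integer, the sum of squares is of the form 2k for an integer k.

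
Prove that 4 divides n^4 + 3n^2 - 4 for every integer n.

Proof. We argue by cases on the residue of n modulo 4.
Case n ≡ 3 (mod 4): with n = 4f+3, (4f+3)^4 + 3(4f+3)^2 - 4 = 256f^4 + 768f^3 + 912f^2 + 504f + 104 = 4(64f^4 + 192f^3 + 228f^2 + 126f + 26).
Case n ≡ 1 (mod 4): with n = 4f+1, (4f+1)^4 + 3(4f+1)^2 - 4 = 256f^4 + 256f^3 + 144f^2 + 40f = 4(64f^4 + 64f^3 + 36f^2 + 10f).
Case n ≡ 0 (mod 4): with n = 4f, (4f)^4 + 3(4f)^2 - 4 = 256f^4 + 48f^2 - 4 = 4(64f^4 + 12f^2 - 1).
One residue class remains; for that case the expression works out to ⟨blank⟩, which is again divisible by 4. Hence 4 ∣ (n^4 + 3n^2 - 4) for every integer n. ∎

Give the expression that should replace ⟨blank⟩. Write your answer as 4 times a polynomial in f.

4(64f^4 + 128f^3 + 108f^2 + 44f + 6)

The residues treated are {3, 1, 0}, so the missing case is n ≡ 2 (mod 4); write n = 4f+2.
Then (4f+2)^4 + 3(4f+2)^2 - 4 = 256f^4 + 512f^3 + 432f^2 + 176f + 24 = 4(64f^4 + 128f^3 + 108f^2 + 44f + 6).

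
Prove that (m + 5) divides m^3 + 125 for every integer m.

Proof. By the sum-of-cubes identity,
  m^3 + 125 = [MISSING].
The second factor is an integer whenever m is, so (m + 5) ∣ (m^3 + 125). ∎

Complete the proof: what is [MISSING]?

(m + 5)(m^2 - 5m + 25)

a^3 + b^3 = (a + b)(a^2 - ab + b^2). With a = m, b = 5:
m^3 + 125 = (m + 5)(m^2 - 5m + 25).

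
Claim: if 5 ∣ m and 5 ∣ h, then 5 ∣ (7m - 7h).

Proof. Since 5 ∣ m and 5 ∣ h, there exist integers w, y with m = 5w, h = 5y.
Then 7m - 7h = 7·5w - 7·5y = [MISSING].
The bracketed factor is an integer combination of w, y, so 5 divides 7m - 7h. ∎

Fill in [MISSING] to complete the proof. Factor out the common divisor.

Each term has a factor of 5: 7·5w - 7·5y = 5·(7w - 7y).
Since 7w - 7y is an integer, 5 ∣ (7m - 7h).

5(7w - 7y)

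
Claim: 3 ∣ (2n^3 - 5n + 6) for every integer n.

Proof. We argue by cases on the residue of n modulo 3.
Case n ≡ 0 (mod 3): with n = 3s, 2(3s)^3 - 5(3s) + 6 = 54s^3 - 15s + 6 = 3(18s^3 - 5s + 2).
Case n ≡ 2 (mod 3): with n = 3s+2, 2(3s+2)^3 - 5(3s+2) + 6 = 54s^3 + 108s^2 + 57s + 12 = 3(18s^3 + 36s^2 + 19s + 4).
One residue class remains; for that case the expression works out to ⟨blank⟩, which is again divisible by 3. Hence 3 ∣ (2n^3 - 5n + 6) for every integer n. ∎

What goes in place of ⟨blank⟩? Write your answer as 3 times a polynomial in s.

Only n ≡ 1 (mod 3) is unaccounted for. Put n = 3s+1:
2(3s+1)^3 - 5(3s+1) + 6 expands to 54s^3 + 54s^2 + 3s + 3,
and factoring out 3 leaves 3(18s^3 + 18s^2 + s + 1).

3(18s^3 + 18s^2 + s + 1)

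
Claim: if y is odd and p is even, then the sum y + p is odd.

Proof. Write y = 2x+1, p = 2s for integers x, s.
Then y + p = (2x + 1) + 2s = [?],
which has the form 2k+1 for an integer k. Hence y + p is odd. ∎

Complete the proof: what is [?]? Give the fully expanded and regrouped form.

2(s + x) + 1

(2x + 1) + 2s = 2s + 2x + 1
= 2(s + x) + 1.
Since s + x is an integer, the sum is of the form 2k+1 for an integer k.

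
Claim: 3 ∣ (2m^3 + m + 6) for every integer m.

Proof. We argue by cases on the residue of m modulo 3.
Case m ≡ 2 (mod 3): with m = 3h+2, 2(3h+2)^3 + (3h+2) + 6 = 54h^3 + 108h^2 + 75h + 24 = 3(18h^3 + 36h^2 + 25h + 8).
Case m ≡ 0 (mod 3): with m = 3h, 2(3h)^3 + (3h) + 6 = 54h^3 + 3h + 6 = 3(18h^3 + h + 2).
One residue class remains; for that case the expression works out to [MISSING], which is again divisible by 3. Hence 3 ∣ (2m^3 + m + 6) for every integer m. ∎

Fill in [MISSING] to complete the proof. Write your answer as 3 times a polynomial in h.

3(18h^3 + 18h^2 + 7h + 3)

The residues treated are {2, 0}, so the missing case is m ≡ 1 (mod 3); write m = 3h+1.
Then 2(3h+1)^3 + (3h+1) + 6 = 54h^3 + 54h^2 + 21h + 9 = 3(18h^3 + 18h^2 + 7h + 3).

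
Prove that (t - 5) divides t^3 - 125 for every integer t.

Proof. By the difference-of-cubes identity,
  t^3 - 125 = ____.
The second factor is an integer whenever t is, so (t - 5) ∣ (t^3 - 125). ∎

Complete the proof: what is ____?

(t - 5)(t^2 + 5t + 25)

a^3 - b^3 = (a - b)(a^2 + ab + b^2). With a = t, b = 5:
t^3 - 125 = (t - 5)(t^2 + 5t + 25).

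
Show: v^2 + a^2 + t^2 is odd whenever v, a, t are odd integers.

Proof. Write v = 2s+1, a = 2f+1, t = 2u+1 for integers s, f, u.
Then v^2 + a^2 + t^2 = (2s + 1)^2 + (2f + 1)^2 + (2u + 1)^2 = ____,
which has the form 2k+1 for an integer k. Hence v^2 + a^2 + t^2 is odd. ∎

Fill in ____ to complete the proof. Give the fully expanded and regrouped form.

(2s + 1)^2 + (2f + 1)^2 + (2u + 1)^2 = 4f^2 + 4f + 4s^2 + 4s + 4u^2 + 4u + 3
= 2(2f^2 + 2f + 2s^2 + 2s + 2u^2 + 2u + 1) + 1.
Since 2f^2 + 2f + 2s^2 + 2s + 2u^2 + 2u + 1 is an integer, the sum of squares is of the form 2k+1 for an integer k.

2(2f^2 + 2f + 2s^2 + 2s + 2u^2 + 2u + 1) + 1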